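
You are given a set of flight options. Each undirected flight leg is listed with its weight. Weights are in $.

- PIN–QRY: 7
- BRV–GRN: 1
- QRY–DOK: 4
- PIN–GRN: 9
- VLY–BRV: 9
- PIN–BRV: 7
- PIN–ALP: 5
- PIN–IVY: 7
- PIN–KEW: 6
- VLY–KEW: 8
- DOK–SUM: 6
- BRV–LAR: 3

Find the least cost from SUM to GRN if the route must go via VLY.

Best SUM to VLY: SUM → DOK → QRY → PIN → KEW → VLY costing 31
Shortest VLY→GRN: VLY → BRV → GRN = 10
Total via VLY: 31 + 10 = $41.

$41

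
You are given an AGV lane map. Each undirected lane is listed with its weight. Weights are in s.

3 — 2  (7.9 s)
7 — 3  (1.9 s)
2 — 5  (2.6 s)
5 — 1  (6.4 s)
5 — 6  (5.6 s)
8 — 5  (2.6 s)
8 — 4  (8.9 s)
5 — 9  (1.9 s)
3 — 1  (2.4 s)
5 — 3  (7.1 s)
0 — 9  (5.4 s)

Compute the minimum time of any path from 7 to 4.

20.5 s

Running Dijkstra from 7:
7: 0
3: 1.9  (via 7)
1: 4.3  (via 3)
5: 9  (via 3)
2: 9.8  (via 3)
9: 10.9  (via 5)
8: 11.6  (via 5)
6: 14.6  (via 5)
0: 16.3  (via 9)
4: 20.5  (via 8)
Shortest route: 7–3–5–8–4 = 20.5 s.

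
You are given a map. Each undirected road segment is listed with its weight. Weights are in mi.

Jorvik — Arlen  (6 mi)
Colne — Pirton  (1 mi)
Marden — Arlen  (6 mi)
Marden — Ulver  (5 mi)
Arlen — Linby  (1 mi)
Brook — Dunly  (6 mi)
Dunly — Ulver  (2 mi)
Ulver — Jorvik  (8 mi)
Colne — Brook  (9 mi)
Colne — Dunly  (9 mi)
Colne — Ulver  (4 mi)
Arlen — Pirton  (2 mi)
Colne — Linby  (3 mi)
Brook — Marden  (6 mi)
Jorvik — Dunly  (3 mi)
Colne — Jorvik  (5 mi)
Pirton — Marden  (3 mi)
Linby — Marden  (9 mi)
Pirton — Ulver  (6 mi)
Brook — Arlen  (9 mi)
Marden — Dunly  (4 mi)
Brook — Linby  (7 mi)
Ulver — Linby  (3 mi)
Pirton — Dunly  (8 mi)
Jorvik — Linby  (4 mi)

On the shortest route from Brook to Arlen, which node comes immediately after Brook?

Enumerating some paths:
Brook–Dunly–Ulver–Linby–Arlen: 6+2+3+1 = 12
Brook–Linby–Arlen: 7+1 = 8
Brook–Arlen: 9 = 9
Brook–Marden–Pirton–Arlen: 6+3+2 = 11
The minimum is 8 mi via Brook–Linby–Arlen.
So from Brook the first move is to Linby.

Linby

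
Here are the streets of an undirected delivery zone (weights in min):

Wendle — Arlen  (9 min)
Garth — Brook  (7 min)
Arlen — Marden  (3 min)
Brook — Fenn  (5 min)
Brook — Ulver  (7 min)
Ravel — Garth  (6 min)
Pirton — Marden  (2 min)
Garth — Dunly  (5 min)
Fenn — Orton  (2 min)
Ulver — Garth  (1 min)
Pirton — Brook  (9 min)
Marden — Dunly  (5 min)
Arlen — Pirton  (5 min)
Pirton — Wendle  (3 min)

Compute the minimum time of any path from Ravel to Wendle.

Compare a few routes:
Ravel → Garth → Dunly → Marden → Arlen → Pirton → Wendle: 6+5+5+3+5+3 = 27
Ravel → Garth → Ulver → Brook → Pirton → Wendle: 6+1+7+9+3 = 26
Ravel → Garth → Brook → Pirton → Wendle: 6+7+9+3 = 25
Ravel → Garth → Dunly → Marden → Pirton → Wendle: 6+5+5+2+3 = 21
Cheapest is Ravel → Garth → Dunly → Marden → Pirton → Wendle at 21 min.

21 min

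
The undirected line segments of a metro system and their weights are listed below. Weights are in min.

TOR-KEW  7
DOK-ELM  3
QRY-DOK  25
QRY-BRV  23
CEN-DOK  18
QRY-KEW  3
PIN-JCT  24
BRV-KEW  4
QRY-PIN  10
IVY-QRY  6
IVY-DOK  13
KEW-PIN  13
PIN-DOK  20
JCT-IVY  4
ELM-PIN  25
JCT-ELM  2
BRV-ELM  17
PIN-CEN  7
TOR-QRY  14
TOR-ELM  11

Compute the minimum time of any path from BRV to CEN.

Enumerating some paths:
BRV - QRY - PIN - CEN: 23+10+7 = 40
BRV - KEW - QRY - IVY - JCT - ELM - DOK - CEN: 4+3+6+4+2+3+18 = 40
BRV - ELM - DOK - CEN: 17+3+18 = 38
BRV - KEW - PIN - CEN: 4+13+7 = 24
Cheapest is BRV - KEW - PIN - CEN at 24 min.

24 min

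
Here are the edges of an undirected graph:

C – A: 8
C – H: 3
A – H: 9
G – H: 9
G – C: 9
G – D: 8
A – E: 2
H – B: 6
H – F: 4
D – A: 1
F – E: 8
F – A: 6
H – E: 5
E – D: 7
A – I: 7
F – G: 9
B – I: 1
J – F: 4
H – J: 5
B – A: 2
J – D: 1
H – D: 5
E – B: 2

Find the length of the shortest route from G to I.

Candidate routes:
G → H → B → I: 9+6+1 = 16
G → D → A → E → B → I: 8+1+2+2+1 = 14
G → D → A → B → I: 8+1+2+1 = 12
G → D → A → I: 8+1+7 = 16
The minimum is 12 via G → D → A → B → I.

12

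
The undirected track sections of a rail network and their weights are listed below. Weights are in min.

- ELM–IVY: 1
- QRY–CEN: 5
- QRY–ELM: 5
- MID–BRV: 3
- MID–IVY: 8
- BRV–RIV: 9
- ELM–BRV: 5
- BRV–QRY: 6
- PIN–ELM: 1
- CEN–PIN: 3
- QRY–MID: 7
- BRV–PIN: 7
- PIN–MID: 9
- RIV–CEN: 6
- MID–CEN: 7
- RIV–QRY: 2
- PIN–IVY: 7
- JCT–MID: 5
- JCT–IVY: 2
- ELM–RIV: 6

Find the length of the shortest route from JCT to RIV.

9 min

Enumerating some paths:
JCT–IVY–ELM–PIN–CEN–RIV: 2+1+1+3+6 = 13
JCT–IVY–ELM–RIV: 2+1+6 = 9
JCT–IVY–ELM–QRY–RIV: 2+1+5+2 = 10
Cheapest is JCT–IVY–ELM–RIV at 9 min.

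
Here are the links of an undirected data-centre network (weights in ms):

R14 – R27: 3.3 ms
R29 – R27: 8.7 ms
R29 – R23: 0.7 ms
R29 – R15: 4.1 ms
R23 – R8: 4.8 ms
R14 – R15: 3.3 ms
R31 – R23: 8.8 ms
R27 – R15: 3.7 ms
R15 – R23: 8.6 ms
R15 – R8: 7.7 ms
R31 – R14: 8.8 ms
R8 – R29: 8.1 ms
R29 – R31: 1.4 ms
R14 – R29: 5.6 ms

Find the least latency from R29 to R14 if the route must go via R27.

11.1 ms

Shortest R29→R27: R29–R15–R27 = 7.8
Best R27 to R14: R27–R14 costing 3.3
Total via R27: 7.8 + 3.3 = 11.1 ms.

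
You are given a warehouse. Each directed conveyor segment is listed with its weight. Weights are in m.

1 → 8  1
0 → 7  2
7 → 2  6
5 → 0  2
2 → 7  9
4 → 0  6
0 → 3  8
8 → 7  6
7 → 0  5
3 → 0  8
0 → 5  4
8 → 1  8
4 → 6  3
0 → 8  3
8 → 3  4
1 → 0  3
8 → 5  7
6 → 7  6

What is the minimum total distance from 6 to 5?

15 m

Candidate routes:
6–7–0–8–5: 6+5+3+7 = 21
6–7–0–5: 6+5+4 = 15
The minimum is 15 m via 6–7–0–5.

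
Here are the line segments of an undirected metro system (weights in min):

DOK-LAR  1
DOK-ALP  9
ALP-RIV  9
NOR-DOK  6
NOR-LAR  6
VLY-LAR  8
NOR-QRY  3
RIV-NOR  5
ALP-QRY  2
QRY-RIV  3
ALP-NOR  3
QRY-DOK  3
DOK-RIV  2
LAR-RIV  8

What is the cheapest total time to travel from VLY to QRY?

12 min

Settle nodes by increasing distance from VLY:
VLY: 0
LAR: 8  (via VLY)
DOK: 9  (via LAR)
RIV: 11  (via DOK)
QRY: 12  (via DOK)
Shortest route: VLY → LAR → DOK → QRY = 12 min.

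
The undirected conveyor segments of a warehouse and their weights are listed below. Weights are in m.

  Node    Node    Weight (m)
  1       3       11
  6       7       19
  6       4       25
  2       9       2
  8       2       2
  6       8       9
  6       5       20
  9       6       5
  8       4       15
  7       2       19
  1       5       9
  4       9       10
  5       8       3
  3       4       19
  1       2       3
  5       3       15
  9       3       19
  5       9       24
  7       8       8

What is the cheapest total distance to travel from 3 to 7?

Shortest distances from 3:
3: 0
1: 11  (via 3)
2: 14  (via 1)
5: 15  (via 3)
8: 16  (via 2)
9: 16  (via 2)
4: 19  (via 3)
6: 21  (via 9)
7: 24  (via 8)
Shortest route: 3 → 1 → 2 → 8 → 7 = 24 m.

24 m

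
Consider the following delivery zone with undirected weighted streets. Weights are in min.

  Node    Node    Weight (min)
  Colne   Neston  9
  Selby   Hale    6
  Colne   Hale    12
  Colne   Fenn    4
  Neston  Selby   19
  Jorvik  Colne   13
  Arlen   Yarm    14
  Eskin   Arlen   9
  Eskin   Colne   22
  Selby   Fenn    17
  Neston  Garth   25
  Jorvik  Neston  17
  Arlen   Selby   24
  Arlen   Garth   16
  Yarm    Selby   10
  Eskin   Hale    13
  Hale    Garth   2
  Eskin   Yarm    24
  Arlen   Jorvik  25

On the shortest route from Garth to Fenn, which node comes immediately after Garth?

Hale

Candidate routes:
Garth–Hale–Colne–Fenn: 2+12+4 = 18
Garth–Hale–Selby–Fenn: 2+6+17 = 25
The minimum is 18 min via Garth–Hale–Colne–Fenn.
So from Garth the first move is to Hale.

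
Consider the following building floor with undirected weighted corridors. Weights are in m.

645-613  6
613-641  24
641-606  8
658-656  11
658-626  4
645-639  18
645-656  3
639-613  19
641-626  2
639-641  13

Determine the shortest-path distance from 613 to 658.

20 m

Compare a few routes:
613–645–656–658: 6+3+11 = 20
613–641–626–658: 24+2+4 = 30
The minimum is 20 m via 613–645–656–658.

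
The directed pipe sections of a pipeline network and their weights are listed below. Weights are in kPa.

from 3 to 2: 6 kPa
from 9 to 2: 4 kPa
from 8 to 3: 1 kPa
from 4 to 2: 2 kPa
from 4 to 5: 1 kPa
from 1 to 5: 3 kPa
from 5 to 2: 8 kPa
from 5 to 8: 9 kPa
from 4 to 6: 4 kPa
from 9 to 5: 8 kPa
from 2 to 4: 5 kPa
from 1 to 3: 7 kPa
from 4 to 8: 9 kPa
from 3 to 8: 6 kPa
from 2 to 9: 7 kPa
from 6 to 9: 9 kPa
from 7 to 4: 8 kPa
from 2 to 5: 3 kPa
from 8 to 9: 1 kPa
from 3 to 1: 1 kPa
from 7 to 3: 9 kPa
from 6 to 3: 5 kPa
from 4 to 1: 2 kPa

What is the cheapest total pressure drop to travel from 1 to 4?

16 kPa

Enumerating some paths:
1 → 3 → 2 → 4: 7+6+5 = 18
1 → 5 → 8 → 9 → 2 → 4: 3+9+1+4+5 = 22
1 → 3 → 8 → 9 → 2 → 4: 7+6+1+4+5 = 23
1 → 5 → 2 → 4: 3+8+5 = 16
Cheapest is 1 → 5 → 2 → 4 at 16 kPa.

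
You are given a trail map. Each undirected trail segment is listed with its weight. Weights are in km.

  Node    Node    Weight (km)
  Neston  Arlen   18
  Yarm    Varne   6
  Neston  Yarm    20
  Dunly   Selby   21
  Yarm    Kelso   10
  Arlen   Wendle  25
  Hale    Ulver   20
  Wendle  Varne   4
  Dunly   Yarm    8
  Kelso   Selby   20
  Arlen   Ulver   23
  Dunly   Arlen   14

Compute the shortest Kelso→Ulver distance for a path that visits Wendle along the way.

Best Kelso to Wendle: Kelso → Yarm → Varne → Wendle costing 20
Shortest Wendle→Ulver: Wendle → Arlen → Ulver = 48
Total via Wendle: 20 + 48 = 68 km.

68 km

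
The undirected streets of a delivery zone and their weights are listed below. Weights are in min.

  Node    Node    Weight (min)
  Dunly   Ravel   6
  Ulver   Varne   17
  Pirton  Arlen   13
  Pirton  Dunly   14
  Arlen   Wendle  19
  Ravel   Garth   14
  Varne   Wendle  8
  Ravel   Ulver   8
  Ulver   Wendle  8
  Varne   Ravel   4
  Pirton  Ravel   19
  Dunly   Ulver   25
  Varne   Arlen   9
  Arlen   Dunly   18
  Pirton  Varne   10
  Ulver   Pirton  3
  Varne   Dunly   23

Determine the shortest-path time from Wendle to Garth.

26 min

Shortest distances from Wendle:
Wendle: 0
Varne: 8  (via Wendle)
Ulver: 8  (via Wendle)
Pirton: 11  (via Ulver)
Ravel: 12  (via Varne)
Arlen: 17  (via Varne)
Dunly: 18  (via Ravel)
Garth: 26  (via Ravel)
Shortest route: Wendle–Varne–Ravel–Garth = 26 min.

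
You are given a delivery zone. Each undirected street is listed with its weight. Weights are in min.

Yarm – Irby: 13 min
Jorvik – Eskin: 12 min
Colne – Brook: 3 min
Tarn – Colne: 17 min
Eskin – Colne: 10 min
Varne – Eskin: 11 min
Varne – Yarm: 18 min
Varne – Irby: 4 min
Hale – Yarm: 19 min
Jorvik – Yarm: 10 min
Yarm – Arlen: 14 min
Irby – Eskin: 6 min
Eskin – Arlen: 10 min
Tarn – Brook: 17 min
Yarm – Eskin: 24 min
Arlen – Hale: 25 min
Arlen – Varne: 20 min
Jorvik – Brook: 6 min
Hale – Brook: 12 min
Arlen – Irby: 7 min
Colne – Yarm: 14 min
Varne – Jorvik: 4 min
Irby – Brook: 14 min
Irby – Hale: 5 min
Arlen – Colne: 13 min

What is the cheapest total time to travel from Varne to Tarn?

27 min

Running Dijkstra from Varne:
Varne: 0
Jorvik: 4  (via Varne)
Irby: 4  (via Varne)
Hale: 9  (via Irby)
Eskin: 10  (via Irby)
Brook: 10  (via Jorvik)
Arlen: 11  (via Irby)
Colne: 13  (via Brook)
Yarm: 14  (via Jorvik)
Tarn: 27  (via Brook)
Shortest route: Varne → Jorvik → Brook → Tarn = 27 min.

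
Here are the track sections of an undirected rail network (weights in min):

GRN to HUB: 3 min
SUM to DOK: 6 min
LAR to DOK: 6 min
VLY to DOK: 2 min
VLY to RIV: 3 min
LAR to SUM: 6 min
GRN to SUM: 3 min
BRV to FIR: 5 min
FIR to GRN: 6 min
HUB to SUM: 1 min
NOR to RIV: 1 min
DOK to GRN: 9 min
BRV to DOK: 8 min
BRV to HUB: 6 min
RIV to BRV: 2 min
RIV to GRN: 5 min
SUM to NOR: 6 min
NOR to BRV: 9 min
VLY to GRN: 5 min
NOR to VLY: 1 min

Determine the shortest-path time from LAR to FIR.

Compare a few routes:
LAR → SUM → HUB → GRN → FIR: 6+1+3+6 = 16
LAR → SUM → GRN → FIR: 6+3+6 = 15
LAR → DOK → VLY → NOR → RIV → BRV → FIR: 6+2+1+1+2+5 = 17
Cheapest is LAR → SUM → GRN → FIR at 15 min.

15 min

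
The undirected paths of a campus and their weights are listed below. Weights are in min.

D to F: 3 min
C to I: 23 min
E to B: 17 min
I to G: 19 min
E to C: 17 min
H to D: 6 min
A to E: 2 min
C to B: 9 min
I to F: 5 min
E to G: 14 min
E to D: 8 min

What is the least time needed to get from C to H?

31 min

Compare a few routes:
C → E → G → I → F → D → H: 17+14+19+5+3+6 = 64
C → E → D → H: 17+8+6 = 31
C → I → F → D → H: 23+5+3+6 = 37
C → B → E → D → H: 9+17+8+6 = 40
Cheapest is C → E → D → H at 31 min.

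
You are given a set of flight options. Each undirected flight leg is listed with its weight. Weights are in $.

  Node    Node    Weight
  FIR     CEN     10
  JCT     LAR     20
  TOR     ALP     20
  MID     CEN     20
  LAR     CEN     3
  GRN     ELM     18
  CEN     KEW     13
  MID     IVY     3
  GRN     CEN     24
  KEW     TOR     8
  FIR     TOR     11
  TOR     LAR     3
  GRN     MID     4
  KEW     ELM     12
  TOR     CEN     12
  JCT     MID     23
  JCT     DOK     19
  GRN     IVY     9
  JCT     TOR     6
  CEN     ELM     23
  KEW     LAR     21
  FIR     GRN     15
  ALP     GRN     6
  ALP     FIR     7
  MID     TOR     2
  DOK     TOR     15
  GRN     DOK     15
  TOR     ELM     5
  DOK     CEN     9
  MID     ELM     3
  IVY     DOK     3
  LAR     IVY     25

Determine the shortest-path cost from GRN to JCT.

$12

Shortest distances from GRN:
GRN: 0
MID: 4  (via GRN)
ALP: 6  (via GRN)
TOR: 6  (via MID)
IVY: 7  (via MID)
ELM: 7  (via MID)
LAR: 9  (via TOR)
DOK: 10  (via IVY)
CEN: 12  (via LAR)
JCT: 12  (via TOR)
Shortest route: GRN–MID–TOR–JCT = $12.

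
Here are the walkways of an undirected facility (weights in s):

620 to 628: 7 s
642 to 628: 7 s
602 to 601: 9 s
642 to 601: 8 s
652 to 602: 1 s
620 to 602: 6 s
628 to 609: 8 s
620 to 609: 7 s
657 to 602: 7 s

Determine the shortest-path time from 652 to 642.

18 s

Running Dijkstra from 652:
652: 0
602: 1  (via 652)
620: 7  (via 602)
657: 8  (via 602)
601: 10  (via 602)
609: 14  (via 620)
628: 14  (via 620)
642: 18  (via 601)
Shortest route: 652–602–601–642 = 18 s.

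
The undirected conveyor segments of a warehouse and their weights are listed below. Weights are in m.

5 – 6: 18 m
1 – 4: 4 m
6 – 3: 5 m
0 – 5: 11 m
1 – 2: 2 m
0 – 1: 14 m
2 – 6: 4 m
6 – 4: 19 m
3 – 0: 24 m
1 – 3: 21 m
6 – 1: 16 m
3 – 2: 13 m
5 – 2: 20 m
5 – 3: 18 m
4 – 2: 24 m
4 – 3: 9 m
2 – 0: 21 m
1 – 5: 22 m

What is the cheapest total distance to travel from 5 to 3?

18 m

Candidate routes:
5 → 2 → 6 → 3: 20+4+5 = 29
5 → 6 → 3: 18+5 = 23
5 → 3: 18 = 18
The minimum is 18 m via 5 → 3.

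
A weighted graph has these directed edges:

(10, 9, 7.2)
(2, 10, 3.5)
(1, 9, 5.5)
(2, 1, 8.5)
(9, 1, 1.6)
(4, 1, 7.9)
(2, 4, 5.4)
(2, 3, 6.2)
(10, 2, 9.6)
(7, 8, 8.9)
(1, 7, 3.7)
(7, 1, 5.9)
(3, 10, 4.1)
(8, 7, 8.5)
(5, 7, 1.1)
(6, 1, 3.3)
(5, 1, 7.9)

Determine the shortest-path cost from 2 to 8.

21.1

Running Dijkstra from 2:
2: 0
10: 3.5  (via 2)
4: 5.4  (via 2)
3: 6.2  (via 2)
1: 8.5  (via 2)
9: 10.7  (via 10)
7: 12.2  (via 1)
8: 21.1  (via 7)
Shortest route: 2–1–7–8 = 21.1.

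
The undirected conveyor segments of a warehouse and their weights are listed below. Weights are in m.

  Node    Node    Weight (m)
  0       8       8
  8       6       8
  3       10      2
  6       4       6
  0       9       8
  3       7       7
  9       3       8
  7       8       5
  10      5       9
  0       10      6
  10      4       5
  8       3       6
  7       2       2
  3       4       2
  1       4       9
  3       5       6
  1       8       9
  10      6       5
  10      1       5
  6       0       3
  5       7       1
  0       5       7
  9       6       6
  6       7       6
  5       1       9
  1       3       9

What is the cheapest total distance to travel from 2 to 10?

11 m

Candidate routes:
2 → 7 → 8 → 3 → 10: 2+5+6+2 = 15
2 → 7 → 5 → 10: 2+1+9 = 12
2 → 7 → 6 → 10: 2+6+5 = 13
2 → 7 → 3 → 10: 2+7+2 = 11
The minimum is 11 m via 2 → 7 → 3 → 10.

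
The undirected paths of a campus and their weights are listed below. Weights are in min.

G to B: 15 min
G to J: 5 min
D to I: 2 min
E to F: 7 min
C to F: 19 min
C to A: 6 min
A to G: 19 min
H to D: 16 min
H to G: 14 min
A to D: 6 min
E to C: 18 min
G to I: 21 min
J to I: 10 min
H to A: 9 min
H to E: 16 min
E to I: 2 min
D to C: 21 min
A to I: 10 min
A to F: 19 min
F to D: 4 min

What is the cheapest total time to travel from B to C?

40 min

Candidate routes:
B–G–H–A–C: 15+14+9+6 = 44
B–G–J–I–D–A–C: 15+5+10+2+6+6 = 44
B–G–A–C: 15+19+6 = 40
Cheapest is B–G–A–C at 40 min.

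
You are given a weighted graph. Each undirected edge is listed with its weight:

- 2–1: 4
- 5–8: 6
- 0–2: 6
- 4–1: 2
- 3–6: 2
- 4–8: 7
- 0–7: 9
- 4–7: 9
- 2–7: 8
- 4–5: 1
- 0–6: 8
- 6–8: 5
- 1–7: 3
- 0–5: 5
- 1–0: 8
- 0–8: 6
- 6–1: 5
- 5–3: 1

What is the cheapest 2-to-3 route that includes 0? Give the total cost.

Best 2 to 0: 2 → 0 costing 6
Best 0 to 3: 0 → 5 → 3 costing 6
Total via 0: 6 + 6 = 12.

12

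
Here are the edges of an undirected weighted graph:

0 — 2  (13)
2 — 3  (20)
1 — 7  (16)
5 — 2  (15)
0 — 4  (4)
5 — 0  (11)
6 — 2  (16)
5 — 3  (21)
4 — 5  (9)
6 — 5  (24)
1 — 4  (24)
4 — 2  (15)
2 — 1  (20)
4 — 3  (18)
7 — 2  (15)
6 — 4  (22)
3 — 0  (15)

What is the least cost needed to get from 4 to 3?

18

Candidate routes:
4–0–3: 4+15 = 19
4–3: 18 = 18
Cheapest is 4–3 at 18.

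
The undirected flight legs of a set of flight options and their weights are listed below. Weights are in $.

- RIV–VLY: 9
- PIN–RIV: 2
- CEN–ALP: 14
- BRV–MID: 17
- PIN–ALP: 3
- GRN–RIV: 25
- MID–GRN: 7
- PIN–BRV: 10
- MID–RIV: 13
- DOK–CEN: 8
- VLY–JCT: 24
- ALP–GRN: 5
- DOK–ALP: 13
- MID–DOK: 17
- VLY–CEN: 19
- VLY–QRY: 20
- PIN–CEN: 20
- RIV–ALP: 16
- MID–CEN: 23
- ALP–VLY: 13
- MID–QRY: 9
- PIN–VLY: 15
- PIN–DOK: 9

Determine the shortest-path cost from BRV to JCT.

Enumerating some paths:
BRV → PIN → VLY → JCT: 10+15+24 = 49
BRV → PIN → RIV → VLY → JCT: 10+2+9+24 = 45
Cheapest is BRV → PIN → RIV → VLY → JCT at $45.

$45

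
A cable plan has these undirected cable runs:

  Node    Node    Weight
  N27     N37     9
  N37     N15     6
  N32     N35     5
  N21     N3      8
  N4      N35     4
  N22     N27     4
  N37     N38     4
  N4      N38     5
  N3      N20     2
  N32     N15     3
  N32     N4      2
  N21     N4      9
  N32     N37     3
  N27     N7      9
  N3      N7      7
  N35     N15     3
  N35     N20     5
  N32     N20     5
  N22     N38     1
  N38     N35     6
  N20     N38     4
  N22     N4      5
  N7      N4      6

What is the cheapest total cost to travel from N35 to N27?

11

Compare a few routes:
N35 → N38 → N22 → N27: 6+1+4 = 11
N35 → N20 → N38 → N22 → N27: 5+4+1+4 = 14
N35 → N4 → N22 → N27: 4+5+4 = 13
Cheapest is N35 → N38 → N22 → N27 at 11.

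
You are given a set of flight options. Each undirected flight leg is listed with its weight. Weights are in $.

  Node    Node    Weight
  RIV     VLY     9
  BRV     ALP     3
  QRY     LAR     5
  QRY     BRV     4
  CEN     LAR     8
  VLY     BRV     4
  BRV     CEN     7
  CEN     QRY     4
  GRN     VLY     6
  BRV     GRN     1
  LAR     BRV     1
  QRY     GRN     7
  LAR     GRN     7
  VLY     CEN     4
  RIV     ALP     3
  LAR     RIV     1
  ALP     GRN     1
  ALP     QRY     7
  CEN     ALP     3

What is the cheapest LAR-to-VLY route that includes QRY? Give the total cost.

$13

Best LAR to QRY: LAR–QRY costing 5
Best QRY to VLY: QRY–CEN–VLY costing 8
Total via QRY: 5 + 8 = $13.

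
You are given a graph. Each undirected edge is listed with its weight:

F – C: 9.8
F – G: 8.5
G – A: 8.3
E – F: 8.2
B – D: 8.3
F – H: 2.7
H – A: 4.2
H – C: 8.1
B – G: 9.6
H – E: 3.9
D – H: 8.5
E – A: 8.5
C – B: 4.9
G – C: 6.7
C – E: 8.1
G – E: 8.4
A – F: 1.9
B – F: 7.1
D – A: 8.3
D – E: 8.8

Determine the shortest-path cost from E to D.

8.8

Shortest distances from E:
E: 0
H: 3.9  (via E)
F: 6.6  (via H)
A: 8.1  (via H)
C: 8.1  (via E)
G: 8.4  (via E)
D: 8.8  (via E)
Shortest route: E → D = 8.8.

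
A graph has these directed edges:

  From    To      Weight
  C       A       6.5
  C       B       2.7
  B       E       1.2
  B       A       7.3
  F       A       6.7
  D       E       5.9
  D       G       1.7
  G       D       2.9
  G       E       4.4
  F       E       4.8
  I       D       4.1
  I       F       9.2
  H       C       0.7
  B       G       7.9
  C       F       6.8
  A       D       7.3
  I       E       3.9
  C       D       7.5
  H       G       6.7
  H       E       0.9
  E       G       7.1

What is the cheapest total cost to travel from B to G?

7.9

Shortest distances from B:
B: 0
E: 1.2  (via B)
A: 7.3  (via B)
G: 7.9  (via B)
Shortest route: B–G = 7.9.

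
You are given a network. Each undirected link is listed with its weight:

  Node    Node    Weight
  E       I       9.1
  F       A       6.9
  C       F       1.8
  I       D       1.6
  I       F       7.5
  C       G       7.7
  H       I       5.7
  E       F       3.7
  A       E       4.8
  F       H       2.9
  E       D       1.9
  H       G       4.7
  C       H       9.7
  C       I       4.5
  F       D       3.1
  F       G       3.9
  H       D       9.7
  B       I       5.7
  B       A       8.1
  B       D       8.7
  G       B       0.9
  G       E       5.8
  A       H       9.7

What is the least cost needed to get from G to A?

Candidate routes:
G - F - E - A: 3.9+3.7+4.8 = 12.4
G - E - A: 5.8+4.8 = 10.6
G - F - A: 3.9+6.9 = 10.8
G - B - A: 0.9+8.1 = 9
Cheapest is G - B - A at 9.

9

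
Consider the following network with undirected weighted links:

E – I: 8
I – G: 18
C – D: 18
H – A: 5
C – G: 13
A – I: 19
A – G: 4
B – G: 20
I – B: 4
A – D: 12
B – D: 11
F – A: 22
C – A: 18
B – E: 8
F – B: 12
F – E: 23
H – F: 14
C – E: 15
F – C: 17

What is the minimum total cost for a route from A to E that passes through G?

30

Shortest A→G: A–G = 4
Best G to E: G–I–E costing 26
Total via G: 4 + 26 = 30.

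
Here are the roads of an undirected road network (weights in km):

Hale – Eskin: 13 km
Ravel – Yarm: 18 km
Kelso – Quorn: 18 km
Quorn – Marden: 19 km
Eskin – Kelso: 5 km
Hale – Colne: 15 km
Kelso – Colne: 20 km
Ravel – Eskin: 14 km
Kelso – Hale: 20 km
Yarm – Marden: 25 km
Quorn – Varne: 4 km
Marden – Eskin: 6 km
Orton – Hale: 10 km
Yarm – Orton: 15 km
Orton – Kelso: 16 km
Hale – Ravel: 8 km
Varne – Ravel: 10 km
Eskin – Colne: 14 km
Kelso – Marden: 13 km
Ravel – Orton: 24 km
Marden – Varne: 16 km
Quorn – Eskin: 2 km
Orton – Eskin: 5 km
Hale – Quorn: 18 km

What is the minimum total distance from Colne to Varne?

20 km

Running Dijkstra from Colne:
Colne: 0
Eskin: 14  (via Colne)
Hale: 15  (via Colne)
Quorn: 16  (via Eskin)
Kelso: 19  (via Eskin)
Orton: 19  (via Eskin)
Marden: 20  (via Eskin)
Varne: 20  (via Quorn)
Shortest route: Colne → Eskin → Quorn → Varne = 20 km.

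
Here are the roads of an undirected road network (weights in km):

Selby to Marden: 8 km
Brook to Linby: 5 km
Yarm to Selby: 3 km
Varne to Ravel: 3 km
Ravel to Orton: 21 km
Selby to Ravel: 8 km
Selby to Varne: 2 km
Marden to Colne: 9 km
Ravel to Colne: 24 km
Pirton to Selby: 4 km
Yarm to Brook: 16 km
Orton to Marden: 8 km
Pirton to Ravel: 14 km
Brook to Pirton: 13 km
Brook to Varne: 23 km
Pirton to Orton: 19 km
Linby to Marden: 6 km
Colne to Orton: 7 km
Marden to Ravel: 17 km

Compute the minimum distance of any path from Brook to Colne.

Settle nodes by increasing distance from Brook:
Brook: 0
Linby: 5  (via Brook)
Marden: 11  (via Linby)
Pirton: 13  (via Brook)
Yarm: 16  (via Brook)
Selby: 17  (via Pirton)
Orton: 19  (via Marden)
Varne: 19  (via Selby)
Colne: 20  (via Marden)
Shortest route: Brook → Linby → Marden → Colne = 20 km.

20 km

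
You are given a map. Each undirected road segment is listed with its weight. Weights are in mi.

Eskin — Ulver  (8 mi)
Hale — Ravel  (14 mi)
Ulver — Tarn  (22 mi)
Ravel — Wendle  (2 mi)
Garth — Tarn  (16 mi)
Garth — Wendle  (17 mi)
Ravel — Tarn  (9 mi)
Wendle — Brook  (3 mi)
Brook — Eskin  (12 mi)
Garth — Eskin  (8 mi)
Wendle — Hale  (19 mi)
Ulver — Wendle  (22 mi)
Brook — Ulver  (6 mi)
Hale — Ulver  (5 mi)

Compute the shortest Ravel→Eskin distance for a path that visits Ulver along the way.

Shortest Ravel→Ulver: Ravel–Wendle–Brook–Ulver = 11
Shortest Ulver→Eskin: Ulver–Eskin = 8
Total via Ulver: 11 + 8 = 19 mi.

19 mi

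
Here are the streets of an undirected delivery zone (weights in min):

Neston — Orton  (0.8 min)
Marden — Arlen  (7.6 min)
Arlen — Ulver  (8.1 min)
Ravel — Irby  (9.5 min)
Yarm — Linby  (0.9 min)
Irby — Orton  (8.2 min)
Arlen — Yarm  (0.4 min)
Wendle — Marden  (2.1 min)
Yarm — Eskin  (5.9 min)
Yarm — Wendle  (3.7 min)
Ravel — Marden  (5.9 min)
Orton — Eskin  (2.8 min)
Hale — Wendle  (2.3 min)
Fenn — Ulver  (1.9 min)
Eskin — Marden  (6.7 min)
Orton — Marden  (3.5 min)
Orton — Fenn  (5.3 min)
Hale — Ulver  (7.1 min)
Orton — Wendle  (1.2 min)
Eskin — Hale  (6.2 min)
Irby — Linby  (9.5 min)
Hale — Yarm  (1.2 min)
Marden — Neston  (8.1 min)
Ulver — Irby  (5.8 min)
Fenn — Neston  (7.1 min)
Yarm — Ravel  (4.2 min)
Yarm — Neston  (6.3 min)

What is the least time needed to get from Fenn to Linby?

10.9 min

Running Dijkstra from Fenn:
Fenn: 0
Ulver: 1.9  (via Fenn)
Orton: 5.3  (via Fenn)
Neston: 6.1  (via Orton)
Wendle: 6.5  (via Orton)
Irby: 7.7  (via Ulver)
Eskin: 8.1  (via Orton)
Marden: 8.6  (via Wendle)
Hale: 8.8  (via Wendle)
Arlen: 10  (via Ulver)
Yarm: 10  (via Hale)
Linby: 10.9  (via Yarm)
Shortest route: Fenn–Orton–Wendle–Hale–Yarm–Linby = 10.9 min.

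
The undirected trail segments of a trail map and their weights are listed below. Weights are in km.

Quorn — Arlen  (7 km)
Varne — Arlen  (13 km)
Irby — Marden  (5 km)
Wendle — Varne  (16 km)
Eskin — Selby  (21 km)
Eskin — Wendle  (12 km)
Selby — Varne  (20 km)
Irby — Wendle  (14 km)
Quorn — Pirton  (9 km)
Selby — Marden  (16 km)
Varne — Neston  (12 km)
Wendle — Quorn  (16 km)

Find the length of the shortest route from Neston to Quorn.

32 km

Compare a few routes:
Neston–Varne–Wendle–Quorn: 12+16+16 = 44
Neston–Varne–Arlen–Quorn: 12+13+7 = 32
Cheapest is Neston–Varne–Arlen–Quorn at 32 km.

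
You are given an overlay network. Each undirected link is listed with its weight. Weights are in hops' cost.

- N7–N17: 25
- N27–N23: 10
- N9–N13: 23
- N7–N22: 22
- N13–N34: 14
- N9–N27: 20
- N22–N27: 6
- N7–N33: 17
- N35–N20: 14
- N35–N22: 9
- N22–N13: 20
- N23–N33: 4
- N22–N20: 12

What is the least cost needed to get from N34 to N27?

40 hops' cost

Compare a few routes:
N34 → N13 → N22 → N27: 14+20+6 = 40
N34 → N13 → N9 → N27: 14+23+20 = 57
Cheapest is N34 → N13 → N22 → N27 at 40 hops' cost.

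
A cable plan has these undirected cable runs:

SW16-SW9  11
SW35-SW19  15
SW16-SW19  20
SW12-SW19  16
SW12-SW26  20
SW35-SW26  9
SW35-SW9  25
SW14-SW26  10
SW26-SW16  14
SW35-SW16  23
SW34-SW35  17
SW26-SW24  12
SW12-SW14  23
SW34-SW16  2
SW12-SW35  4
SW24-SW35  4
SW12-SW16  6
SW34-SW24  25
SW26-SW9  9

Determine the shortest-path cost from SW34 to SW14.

26

Enumerating some paths:
SW34–SW16–SW26–SW14: 2+14+10 = 26
SW34–SW16–SW12–SW35–SW26–SW14: 2+6+4+9+10 = 31
SW34–SW16–SW9–SW26–SW14: 2+11+9+10 = 32
SW34–SW16–SW12–SW14: 2+6+23 = 31
The minimum is 26 via SW34–SW16–SW26–SW14.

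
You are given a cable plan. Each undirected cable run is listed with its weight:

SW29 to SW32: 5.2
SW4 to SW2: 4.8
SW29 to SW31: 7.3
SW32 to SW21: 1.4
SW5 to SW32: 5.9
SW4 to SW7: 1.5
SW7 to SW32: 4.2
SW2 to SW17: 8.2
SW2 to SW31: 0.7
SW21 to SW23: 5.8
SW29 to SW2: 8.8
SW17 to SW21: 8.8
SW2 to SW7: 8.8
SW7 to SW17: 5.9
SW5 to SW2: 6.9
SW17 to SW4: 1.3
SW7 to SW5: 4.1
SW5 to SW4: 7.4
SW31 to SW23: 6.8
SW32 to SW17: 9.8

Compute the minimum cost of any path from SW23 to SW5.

Running Dijkstra from SW23:
SW23: 0
SW21: 5.8  (via SW23)
SW31: 6.8  (via SW23)
SW32: 7.2  (via SW21)
SW2: 7.5  (via SW31)
SW7: 11.4  (via SW32)
SW4: 12.3  (via SW2)
SW29: 12.4  (via SW32)
SW5: 13.1  (via SW32)
Shortest route: SW23–SW21–SW32–SW5 = 13.1.

13.1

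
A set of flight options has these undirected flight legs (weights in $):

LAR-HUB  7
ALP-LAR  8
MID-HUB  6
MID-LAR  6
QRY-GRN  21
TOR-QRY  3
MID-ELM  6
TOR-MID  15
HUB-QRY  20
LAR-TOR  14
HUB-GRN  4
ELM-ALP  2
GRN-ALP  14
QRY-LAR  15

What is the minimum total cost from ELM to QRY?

$24

Shortest distances from ELM:
ELM: 0
ALP: 2  (via ELM)
MID: 6  (via ELM)
LAR: 10  (via ALP)
HUB: 12  (via MID)
GRN: 16  (via ALP)
TOR: 21  (via MID)
QRY: 24  (via TOR)
Shortest route: ELM–MID–TOR–QRY = $24.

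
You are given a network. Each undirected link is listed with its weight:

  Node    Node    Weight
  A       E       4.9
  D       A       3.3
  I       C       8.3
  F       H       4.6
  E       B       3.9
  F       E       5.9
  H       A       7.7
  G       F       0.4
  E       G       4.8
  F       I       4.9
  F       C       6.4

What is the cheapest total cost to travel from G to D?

13

Running Dijkstra from G:
G: 0
F: 0.4  (via G)
E: 4.8  (via G)
H: 5  (via F)
I: 5.3  (via F)
C: 6.8  (via F)
B: 8.7  (via E)
A: 9.7  (via E)
D: 13  (via A)
Shortest route: G–E–A–D = 13.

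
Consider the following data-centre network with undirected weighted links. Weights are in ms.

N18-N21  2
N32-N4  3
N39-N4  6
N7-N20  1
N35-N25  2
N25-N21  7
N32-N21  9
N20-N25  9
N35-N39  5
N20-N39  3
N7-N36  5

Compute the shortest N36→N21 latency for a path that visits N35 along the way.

Shortest N36→N35: N36 → N7 → N20 → N39 → N35 = 14
Shortest N35→N21: N35 → N25 → N21 = 9
Total via N35: 14 + 9 = 23 ms.

23 ms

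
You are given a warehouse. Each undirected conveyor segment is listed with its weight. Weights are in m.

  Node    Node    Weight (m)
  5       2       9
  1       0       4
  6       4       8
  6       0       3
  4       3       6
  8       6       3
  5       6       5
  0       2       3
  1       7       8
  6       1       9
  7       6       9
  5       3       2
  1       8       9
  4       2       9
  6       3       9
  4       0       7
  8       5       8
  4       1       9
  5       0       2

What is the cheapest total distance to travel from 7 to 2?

15 m

Shortest distances from 7:
7: 0
1: 8  (via 7)
6: 9  (via 7)
0: 12  (via 1)
8: 12  (via 6)
5: 14  (via 6)
2: 15  (via 0)
Shortest route: 7 → 1 → 0 → 2 = 15 m.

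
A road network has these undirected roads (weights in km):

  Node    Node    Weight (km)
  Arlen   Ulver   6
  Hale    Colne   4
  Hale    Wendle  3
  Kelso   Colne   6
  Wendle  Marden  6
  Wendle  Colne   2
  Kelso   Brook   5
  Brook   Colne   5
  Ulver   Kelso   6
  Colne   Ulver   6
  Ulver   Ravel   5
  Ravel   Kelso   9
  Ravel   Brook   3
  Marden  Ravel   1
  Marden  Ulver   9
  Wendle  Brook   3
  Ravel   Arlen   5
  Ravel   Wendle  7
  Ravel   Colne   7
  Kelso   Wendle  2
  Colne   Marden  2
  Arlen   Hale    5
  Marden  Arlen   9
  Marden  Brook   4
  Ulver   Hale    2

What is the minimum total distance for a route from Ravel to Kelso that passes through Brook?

8 km

Shortest Ravel→Brook: Ravel–Brook = 3
Best Brook to Kelso: Brook–Kelso costing 5
Total via Brook: 3 + 5 = 8 km.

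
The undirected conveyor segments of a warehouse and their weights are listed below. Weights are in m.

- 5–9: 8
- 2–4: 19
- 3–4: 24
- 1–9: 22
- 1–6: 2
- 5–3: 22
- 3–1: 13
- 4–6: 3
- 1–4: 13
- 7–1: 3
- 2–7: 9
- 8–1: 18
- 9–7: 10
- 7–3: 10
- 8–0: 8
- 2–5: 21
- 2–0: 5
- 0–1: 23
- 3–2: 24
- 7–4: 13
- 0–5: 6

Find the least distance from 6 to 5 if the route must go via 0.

Shortest 6→0: 6 → 1 → 7 → 2 → 0 = 19
Shortest 0→5: 0 → 5 = 6
Total via 0: 19 + 6 = 25 m.

25 m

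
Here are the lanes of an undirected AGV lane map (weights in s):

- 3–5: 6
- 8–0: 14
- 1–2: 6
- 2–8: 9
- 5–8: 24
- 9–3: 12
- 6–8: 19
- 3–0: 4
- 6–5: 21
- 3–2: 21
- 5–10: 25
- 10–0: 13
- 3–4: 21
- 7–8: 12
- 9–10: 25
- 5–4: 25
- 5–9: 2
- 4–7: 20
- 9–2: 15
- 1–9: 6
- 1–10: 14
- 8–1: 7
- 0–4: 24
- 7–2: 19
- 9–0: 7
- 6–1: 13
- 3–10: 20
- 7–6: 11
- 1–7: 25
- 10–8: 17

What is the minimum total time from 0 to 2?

19 s

Enumerating some paths:
0 - 9 - 2: 7+15 = 22
0 - 8 - 2: 14+9 = 23
0 - 9 - 1 - 2: 7+6+6 = 19
The minimum is 19 s via 0 - 9 - 1 - 2.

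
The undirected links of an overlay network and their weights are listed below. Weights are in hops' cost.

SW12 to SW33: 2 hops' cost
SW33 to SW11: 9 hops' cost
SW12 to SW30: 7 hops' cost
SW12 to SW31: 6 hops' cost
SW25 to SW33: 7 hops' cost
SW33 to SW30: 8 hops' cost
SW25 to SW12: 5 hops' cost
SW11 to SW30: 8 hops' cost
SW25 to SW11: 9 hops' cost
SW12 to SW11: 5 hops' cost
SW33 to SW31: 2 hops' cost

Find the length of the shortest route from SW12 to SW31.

4 hops' cost

Shortest distances from SW12:
SW12: 0
SW33: 2  (via SW12)
SW31: 4  (via SW33)
Shortest route: SW12–SW33–SW31 = 4 hops' cost.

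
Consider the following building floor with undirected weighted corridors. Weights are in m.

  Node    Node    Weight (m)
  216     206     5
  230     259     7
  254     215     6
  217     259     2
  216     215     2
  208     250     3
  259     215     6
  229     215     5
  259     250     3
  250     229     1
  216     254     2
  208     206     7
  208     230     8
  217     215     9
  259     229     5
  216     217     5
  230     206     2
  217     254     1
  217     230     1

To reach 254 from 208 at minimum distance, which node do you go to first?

Compare a few routes:
208 - 206 - 230 - 217 - 254: 7+2+1+1 = 11
208 - 230 - 217 - 254: 8+1+1 = 10
208 - 250 - 259 - 217 - 254: 3+3+2+1 = 9
The minimum is 9 m via 208 - 250 - 259 - 217 - 254.
So from 208 the first move is to 250.

250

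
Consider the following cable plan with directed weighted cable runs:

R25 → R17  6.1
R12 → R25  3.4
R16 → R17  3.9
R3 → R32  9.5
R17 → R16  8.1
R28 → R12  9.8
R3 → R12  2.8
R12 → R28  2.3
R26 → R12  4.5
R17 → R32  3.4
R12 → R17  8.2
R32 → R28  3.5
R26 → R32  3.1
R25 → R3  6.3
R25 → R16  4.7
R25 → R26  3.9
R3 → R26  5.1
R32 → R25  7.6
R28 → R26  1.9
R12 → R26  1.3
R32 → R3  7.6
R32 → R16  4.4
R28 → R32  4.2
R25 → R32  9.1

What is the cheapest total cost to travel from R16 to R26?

12.7

Enumerating some paths:
R16 - R17 - R32 - R28 - R26: 3.9+3.4+3.5+1.9 = 12.7
R16 - R17 - R32 - R3 - R26: 3.9+3.4+7.6+5.1 = 20
R16 - R17 - R32 - R25 - R26: 3.9+3.4+7.6+3.9 = 18.8
R16 - R17 - R32 - R3 - R12 - R26: 3.9+3.4+7.6+2.8+1.3 = 19
Cheapest is R16 - R17 - R32 - R28 - R26 at 12.7.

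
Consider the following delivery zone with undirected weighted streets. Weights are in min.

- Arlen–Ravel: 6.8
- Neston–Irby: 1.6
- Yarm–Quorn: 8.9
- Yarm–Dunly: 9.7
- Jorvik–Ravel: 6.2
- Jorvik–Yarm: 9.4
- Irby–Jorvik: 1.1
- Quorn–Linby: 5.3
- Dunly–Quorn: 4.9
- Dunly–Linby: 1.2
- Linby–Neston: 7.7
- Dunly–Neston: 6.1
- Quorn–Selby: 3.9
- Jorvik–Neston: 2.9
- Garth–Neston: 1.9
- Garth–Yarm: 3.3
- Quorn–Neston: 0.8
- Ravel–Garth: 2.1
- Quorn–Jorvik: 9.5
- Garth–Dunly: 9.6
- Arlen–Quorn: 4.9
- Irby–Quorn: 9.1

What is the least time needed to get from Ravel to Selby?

Compare a few routes:
Ravel–Arlen–Quorn–Selby: 6.8+4.9+3.9 = 15.6
Ravel–Jorvik–Neston–Quorn–Selby: 6.2+2.9+0.8+3.9 = 13.8
Ravel–Jorvik–Irby–Neston–Quorn–Selby: 6.2+1.1+1.6+0.8+3.9 = 13.6
Ravel–Garth–Neston–Quorn–Selby: 2.1+1.9+0.8+3.9 = 8.7
Cheapest is Ravel–Garth–Neston–Quorn–Selby at 8.7 min.

8.7 min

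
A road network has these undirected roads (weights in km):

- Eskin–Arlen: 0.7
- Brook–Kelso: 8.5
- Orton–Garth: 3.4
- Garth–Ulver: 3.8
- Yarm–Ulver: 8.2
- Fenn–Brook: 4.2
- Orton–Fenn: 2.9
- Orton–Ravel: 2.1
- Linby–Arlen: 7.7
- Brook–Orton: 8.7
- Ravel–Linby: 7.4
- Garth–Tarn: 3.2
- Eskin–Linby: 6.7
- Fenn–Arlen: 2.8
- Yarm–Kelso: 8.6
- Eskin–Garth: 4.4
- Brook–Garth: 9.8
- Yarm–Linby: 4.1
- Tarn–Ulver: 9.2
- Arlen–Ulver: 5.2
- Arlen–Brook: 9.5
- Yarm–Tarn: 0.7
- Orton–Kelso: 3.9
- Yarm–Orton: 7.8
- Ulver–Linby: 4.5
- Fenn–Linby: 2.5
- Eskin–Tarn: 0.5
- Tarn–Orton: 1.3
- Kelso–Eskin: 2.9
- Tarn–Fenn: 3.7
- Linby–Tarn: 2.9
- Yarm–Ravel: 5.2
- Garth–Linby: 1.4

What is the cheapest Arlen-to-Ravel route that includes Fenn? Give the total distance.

Best Arlen to Fenn: Arlen → Fenn costing 2.8
Best Fenn to Ravel: Fenn → Orton → Ravel costing 5
Total via Fenn: 2.8 + 5 = 7.8 km.

7.8 km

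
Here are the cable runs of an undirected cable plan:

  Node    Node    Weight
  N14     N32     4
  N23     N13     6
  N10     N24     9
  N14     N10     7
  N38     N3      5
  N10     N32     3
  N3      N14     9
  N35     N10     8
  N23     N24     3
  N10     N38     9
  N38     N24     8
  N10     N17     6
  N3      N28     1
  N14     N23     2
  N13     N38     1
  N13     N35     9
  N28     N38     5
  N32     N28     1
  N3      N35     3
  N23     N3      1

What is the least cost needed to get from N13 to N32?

Settle nodes by increasing distance from N13:
N13: 0
N38: 1  (via N13)
N28: 6  (via N38)
N3: 6  (via N38)
N23: 6  (via N13)
N32: 7  (via N28)
Shortest route: N13 → N38 → N28 → N32 = 7.

7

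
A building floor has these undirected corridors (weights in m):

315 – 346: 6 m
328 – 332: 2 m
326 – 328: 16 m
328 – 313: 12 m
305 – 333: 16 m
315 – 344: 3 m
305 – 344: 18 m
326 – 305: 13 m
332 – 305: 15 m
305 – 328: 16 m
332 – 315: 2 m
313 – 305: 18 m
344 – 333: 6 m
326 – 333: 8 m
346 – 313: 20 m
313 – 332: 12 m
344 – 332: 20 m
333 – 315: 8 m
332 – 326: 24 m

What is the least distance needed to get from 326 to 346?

22 m

Settle nodes by increasing distance from 326:
326: 0
333: 8  (via 326)
305: 13  (via 326)
344: 14  (via 333)
315: 16  (via 333)
328: 16  (via 326)
332: 18  (via 315)
346: 22  (via 315)
Shortest route: 326–333–315–346 = 22 m.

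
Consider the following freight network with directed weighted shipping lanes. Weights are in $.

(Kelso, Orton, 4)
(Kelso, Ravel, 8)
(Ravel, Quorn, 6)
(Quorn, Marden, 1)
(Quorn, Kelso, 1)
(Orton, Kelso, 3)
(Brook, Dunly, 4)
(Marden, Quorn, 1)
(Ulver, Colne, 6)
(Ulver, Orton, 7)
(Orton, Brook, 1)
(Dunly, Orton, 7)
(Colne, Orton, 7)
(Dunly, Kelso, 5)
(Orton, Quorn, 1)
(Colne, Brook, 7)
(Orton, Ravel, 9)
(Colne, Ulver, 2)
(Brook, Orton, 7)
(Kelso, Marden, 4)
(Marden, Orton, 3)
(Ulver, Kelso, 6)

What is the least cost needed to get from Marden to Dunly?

$8

Enumerating some paths:
Marden → Quorn → Kelso → Orton → Brook → Dunly: 1+1+4+1+4 = 11
Marden → Orton → Brook → Dunly: 3+1+4 = 8
The minimum is $8 via Marden → Orton → Brook → Dunly.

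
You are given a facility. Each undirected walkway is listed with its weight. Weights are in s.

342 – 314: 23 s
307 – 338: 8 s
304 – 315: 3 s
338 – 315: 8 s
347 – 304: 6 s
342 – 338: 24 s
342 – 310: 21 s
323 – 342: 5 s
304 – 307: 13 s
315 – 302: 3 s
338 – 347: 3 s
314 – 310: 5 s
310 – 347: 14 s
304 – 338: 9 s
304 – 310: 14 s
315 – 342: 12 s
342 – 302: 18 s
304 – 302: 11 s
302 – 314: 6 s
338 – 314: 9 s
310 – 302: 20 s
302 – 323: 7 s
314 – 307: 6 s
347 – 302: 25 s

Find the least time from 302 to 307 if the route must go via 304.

19 s

Best 302 to 304: 302–315–304 costing 6
Best 304 to 307: 304–307 costing 13
Total via 304: 6 + 13 = 19 s.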